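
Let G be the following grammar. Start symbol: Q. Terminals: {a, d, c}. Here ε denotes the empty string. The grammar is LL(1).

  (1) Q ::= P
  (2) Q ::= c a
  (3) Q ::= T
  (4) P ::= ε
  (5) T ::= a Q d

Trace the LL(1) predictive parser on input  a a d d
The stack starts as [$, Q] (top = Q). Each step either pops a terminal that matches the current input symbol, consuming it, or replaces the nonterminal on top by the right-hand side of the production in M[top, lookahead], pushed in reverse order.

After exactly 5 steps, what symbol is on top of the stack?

step 1: stack=$ Q  input=a a d d $  — expand Q ::= T
step 2: stack=$ T  input=a a d d $  — expand T ::= a Q d
step 3: stack=$ d Q a  input=a a d d $  — match a
step 4: stack=$ d Q  input=a d d $  — expand Q ::= T
step 5: stack=$ d T  input=a d d $  — expand T ::= a Q d
Stack after step 5: $ d d Q a (top = a).

a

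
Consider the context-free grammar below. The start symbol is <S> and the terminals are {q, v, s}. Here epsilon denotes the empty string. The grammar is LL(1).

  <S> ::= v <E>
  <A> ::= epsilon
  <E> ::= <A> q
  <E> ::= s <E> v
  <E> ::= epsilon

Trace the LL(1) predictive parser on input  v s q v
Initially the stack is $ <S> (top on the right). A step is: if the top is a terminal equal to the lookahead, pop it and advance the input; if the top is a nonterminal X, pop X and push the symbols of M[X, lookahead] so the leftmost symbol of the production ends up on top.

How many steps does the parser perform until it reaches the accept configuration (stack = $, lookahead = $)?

8

     Stack      Input      Action
  1  $ <S>      v s q v $  expand <S> ::= v <E>
  2  $ <E> v    v s q v $  match v
  3  $ <E>      s q v $    expand <E> ::= s <E> v
  4  $ v <E> s  s q v $    match s
  5  $ v <E>    q v $      expand <E> ::= <A> q
  6  $ v q <A>  q v $      expand <A> ::= epsilon
  7  $ v q      q v $      match q
  8  $ v        v $        match v
Accept reached after 8 steps.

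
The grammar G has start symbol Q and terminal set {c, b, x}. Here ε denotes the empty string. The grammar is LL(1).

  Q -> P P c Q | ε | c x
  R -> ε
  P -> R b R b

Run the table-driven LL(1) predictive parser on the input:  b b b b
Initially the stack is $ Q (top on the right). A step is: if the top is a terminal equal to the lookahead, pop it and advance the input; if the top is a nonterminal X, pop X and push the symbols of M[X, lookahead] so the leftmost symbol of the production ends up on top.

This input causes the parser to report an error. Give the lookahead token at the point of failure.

      Stack            Input      Action
   1  $ Q              b b b b $  expand Q -> P P c Q
   2  $ Q c P P        b b b b $  expand P -> R b R b
   3  $ Q c P b R b R  b b b b $  expand R -> ε
   4  $ Q c P b R b    b b b b $  match b
   5  $ Q c P b R      b b b $    expand R -> ε
   6  $ Q c P b        b b b $    match b
   7  $ Q c P          b b $      expand P -> R b R b
   8  $ Q c b R b R    b b $      expand R -> ε
   9  $ Q c b R b      b b $      match b
  10  $ Q c b R        b $        expand R -> ε
  11  $ Q c b          b $        match b
  12  $ Q c            $          error: top is terminal c but lookahead is $

$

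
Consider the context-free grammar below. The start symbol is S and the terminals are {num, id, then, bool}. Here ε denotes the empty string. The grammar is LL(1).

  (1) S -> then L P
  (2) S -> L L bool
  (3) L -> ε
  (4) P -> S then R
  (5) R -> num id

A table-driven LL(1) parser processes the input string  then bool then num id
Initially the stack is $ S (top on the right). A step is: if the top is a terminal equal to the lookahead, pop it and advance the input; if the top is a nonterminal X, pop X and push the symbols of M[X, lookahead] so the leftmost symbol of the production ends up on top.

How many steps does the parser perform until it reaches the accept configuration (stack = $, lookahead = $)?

12

      Stack              Input                    Action
   1  $ S                then bool then num id $  expand S -> then L P
   2  $ P L then         then bool then num id $  match then
   3  $ P L              bool then num id $       expand L -> ε
   4  $ P                bool then num id $       expand P -> S then R
   5  $ R then S         bool then num id $       expand S -> L L bool
   6  $ R then bool L L  bool then num id $       expand L -> ε
   7  $ R then bool L    bool then num id $       expand L -> ε
   8  $ R then bool      bool then num id $       match bool
   9  $ R then           then num id $            match then
  10  $ R                num id $                 expand R -> num id
  11  $ id num           num id $                 match num
  12  $ id               id $                     match id
Accept reached after 12 steps.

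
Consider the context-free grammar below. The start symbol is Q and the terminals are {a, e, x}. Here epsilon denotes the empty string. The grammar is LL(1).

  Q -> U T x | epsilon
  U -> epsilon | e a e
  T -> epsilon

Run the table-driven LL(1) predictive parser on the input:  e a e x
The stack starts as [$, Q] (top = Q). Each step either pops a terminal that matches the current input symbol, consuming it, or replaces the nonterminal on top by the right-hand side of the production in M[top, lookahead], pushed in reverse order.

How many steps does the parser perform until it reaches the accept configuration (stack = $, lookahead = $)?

7

     Stack        Input      Action
  1  $ Q          e a e x $  expand Q -> U T x
  2  $ x T U      e a e x $  expand U -> e a e
  3  $ x T e a e  e a e x $  match e
  4  $ x T e a    a e x $    match a
  5  $ x T e      e x $      match e
  6  $ x T        x $        expand T -> epsilon
  7  $ x          x $        match x
Accept reached after 7 steps.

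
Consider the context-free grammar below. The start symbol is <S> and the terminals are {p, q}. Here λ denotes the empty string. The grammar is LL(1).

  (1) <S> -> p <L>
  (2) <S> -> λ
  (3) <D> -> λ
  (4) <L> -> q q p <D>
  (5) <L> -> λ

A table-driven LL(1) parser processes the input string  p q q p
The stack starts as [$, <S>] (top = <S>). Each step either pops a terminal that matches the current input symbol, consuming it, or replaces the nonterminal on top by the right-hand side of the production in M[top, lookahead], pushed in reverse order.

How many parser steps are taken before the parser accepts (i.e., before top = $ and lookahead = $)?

     Stack        Input      Action
  1  $ <S>        p q q p $  expand <S> -> p <L>
  2  $ <L> p      p q q p $  match p
  3  $ <L>        q q p $    expand <L> -> q q p <D>
  4  $ <D> p q q  q q p $    match q
  5  $ <D> p q    q p $      match q
  6  $ <D> p      p $        match p
  7  $ <D>        $          expand <D> -> λ
Accept reached after 7 steps.

7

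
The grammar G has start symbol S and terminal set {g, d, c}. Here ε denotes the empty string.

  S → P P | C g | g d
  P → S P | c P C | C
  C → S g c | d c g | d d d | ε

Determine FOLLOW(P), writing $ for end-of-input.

FIRST(S) = {ε, c, d, g}  (via P P, C g)
FIRST(C) = {ε, c, d, g}  (via S g c)
FIRST(P) = {ε, c, d, g}  (via S P, C)
FOLLOW(S) includes $ since S is the start symbol.
FOLLOW(S): in P→S P, S is followed by P with FIRST {ε, c, d, g}; in P→S P, the suffix after S is nullable, so FOLLOW(S) ⊇ FOLLOW(P) = {$, c, d, g}; in C→S g c, S is followed by g c with FIRST {g}. Thus FOLLOW(S) = {$, c, d, g}.
FOLLOW(P): in S→P P (occurrence 1), P is followed by P with FIRST {ε, c, d, g}; in S→P P (occurrence 1), the suffix after P is nullable, so FOLLOW(P) ⊇ FOLLOW(S) = {$, c, d, g}; in S→P P (occurrence 2), the suffix after P is empty, so FOLLOW(P) ⊇ FOLLOW(S) = {$, c, d, g}; in P→S P, the suffix after P is empty (adds nothing new); in P→c P C, P is followed by C with FIRST {ε, c, d, g}; in P→c P C, the suffix after P is nullable (adds nothing new). Thus FOLLOW(P) = {$, c, d, g}.
FOLLOW(C): in S→C g, C is followed by g with FIRST {g}; in P→c P C, the suffix after C is empty, so FOLLOW(C) ⊇ FOLLOW(P) = {$, c, d, g}; in P→C, the suffix after C is empty, so FOLLOW(C) ⊇ FOLLOW(P) = {$, c, d, g}. Thus FOLLOW(C) = {$, c, d, g}.

{$, c, d, g}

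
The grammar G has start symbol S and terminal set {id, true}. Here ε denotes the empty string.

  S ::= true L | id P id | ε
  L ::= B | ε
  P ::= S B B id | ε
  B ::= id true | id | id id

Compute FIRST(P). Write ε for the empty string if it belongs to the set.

FIRST(S) = {ε, id, true}
FIRST(B) = {id}
FIRST(L) = {ε, id}  (via B)
FIRST(P) = {ε, id, true}  (via S B B id)

{ε, id, true}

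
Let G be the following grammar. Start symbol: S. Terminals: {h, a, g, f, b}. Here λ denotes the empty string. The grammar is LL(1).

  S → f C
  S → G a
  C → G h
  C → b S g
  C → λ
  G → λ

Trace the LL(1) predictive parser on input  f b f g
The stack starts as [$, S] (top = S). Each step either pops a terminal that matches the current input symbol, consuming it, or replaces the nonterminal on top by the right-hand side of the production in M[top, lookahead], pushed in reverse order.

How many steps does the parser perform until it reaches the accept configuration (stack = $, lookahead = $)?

8

     Stack    Input      Action
  1  $ S      f b f g $  expand S → f C
  2  $ C f    f b f g $  match f
  3  $ C      b f g $    expand C → b S g
  4  $ g S b  b f g $    match b
  5  $ g S    f g $      expand S → f C
  6  $ g C f  f g $      match f
  7  $ g C    g $        expand C → λ
  8  $ g      g $        match g
Accept reached after 8 steps.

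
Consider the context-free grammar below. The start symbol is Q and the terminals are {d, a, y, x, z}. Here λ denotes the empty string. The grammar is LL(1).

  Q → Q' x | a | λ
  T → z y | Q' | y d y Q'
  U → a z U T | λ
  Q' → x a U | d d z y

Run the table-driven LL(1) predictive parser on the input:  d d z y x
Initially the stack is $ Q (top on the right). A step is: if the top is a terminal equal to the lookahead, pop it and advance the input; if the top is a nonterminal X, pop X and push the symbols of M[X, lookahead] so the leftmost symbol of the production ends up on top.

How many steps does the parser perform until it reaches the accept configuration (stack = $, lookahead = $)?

     Stack        Input        Action
  1  $ Q          d d z y x $  expand Q → Q' x
  2  $ x Q'       d d z y x $  expand Q' → d d z y
  3  $ x y z d d  d d z y x $  match d
  4  $ x y z d    d z y x $    match d
  5  $ x y z      z y x $      match z
  6  $ x y        y x $        match y
  7  $ x          x $          match x
Accept reached after 7 steps.

7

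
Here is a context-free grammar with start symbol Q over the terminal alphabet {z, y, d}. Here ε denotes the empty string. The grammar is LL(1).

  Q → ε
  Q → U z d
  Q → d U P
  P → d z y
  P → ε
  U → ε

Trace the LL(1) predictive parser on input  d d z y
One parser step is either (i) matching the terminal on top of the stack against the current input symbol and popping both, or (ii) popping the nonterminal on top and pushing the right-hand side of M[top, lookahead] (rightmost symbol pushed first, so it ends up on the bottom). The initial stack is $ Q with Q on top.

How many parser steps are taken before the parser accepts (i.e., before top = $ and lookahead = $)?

step 1: stack=$ Q  input=d d z y $  — expand Q → d U P
step 2: stack=$ P U d  input=d d z y $  — match d
step 3: stack=$ P U  input=d z y $  — expand U → ε
step 4: stack=$ P  input=d z y $  — expand P → d z y
step 5: stack=$ y z d  input=d z y $  — match d
step 6: stack=$ y z  input=z y $  — match z
step 7: stack=$ y  input=y $  — match y
Accept reached after 7 steps.

7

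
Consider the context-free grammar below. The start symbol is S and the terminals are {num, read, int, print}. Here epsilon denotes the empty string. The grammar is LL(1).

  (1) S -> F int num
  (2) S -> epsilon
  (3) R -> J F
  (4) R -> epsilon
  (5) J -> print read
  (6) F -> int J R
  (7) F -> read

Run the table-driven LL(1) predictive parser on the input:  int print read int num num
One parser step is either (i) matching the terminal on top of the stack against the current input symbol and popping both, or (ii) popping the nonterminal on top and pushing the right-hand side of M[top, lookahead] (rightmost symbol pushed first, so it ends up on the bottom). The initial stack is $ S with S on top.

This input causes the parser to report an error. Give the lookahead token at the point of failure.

      Stack                   Input                         Action
   1  $ S                     int print read int num num $  expand S -> F int num
   2  $ num int F             int print read int num num $  expand F -> int J R
   3  $ num int R J int       int print read int num num $  match int
   4  $ num int R J           print read int num num $      expand J -> print read
   5  $ num int R read print  print read int num num $      match print
   6  $ num int R read        read int num num $            match read
   7  $ num int R             int num num $                 expand R -> epsilon
   8  $ num int               int num num $                 match int
   9  $ num                   num num $                     match num
  10  $                       num $                         error: stack empty but input remains

num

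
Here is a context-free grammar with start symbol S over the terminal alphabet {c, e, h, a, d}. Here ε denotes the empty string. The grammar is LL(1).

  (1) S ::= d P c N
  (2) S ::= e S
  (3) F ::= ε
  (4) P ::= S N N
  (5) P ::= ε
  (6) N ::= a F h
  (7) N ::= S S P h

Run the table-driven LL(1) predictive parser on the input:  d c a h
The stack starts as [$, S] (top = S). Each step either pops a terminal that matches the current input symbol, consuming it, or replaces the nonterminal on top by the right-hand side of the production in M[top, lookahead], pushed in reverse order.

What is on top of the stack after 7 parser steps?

h

     Stack      Input      Action
  1  $ S        d c a h $  expand S ::= d P c N
  2  $ N c P d  d c a h $  match d
  3  $ N c P    c a h $    expand P ::= ε
  4  $ N c      c a h $    match c
  5  $ N        a h $      expand N ::= a F h
  6  $ h F a    a h $      match a
  7  $ h F      h $        expand F ::= ε
Stack after step 7: $ h (top = h).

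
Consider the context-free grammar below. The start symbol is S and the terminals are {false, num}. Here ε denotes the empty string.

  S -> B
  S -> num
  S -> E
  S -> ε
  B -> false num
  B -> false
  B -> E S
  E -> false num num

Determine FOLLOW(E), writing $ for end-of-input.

{$, false, num}

FIRST(E) = {false}
FIRST(B) = {false}  (via E S)
FIRST(S) = {ε, false, num}  (via B, E)
FOLLOW(S) includes $ since S is the start symbol.
FOLLOW(S): in B->E S, the suffix after S is empty, so FOLLOW(S) ⊇ FOLLOW(B) = {$}. Thus FOLLOW(S) = {$}.
FOLLOW(B): in S->B, the suffix after B is empty, so FOLLOW(B) ⊇ FOLLOW(S) = {$}. Thus FOLLOW(B) = {$}.
FOLLOW(E): in S->E, the suffix after E is empty, so FOLLOW(E) ⊇ FOLLOW(S) = {$}; in B->E S, E is followed by S with FIRST {ε, false, num}; in B->E S, the suffix after E is nullable, so FOLLOW(E) ⊇ FOLLOW(B) = {$}. Thus FOLLOW(E) = {$, false, num}.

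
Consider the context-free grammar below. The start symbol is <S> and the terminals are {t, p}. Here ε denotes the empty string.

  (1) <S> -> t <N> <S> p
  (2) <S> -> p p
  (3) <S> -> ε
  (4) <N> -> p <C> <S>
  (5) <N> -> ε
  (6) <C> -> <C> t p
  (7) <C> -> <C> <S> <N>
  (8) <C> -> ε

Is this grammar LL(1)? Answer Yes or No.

No

FIRST(<S>) = {ε, p, t}
FIRST(<N>) = {ε, p}
FIRST(<C>) = {ε, p, t}
FOLLOW(<S>) = {$, p, t}
FOLLOW(<N>) = {p, t}
FOLLOW(<C>) = {p, t}
Cell M[<C>, p] receives both <C> -> <C> t p and <C> -> <C> <S> <N> and <C> -> ε — the grammar is not LL(1).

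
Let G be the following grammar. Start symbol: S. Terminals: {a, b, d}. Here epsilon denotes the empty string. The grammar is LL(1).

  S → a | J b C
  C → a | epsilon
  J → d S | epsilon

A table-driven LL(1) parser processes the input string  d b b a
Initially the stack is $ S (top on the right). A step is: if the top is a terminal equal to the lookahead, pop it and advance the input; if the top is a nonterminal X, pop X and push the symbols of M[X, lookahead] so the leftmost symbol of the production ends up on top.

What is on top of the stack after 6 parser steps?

C

     Stack        Input      Action
  1  $ S          d b b a $  expand S → J b C
  2  $ C b J      d b b a $  expand J → d S
  3  $ C b S d    d b b a $  match d
  4  $ C b S      b b a $    expand S → J b C
  5  $ C b C b J  b b a $    expand J → epsilon
  6  $ C b C b    b b a $    match b
Stack after step 6: $ C b C (top = C).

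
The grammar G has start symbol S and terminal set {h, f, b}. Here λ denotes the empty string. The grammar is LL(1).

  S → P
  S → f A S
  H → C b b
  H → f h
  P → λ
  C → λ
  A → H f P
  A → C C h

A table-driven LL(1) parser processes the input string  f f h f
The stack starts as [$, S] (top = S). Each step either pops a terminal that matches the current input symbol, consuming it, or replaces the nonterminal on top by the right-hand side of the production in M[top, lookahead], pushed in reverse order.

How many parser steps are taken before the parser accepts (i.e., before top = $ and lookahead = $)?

10

step 1: stack=$ S  input=f f h f $  — expand S → f A S
step 2: stack=$ S A f  input=f f h f $  — match f
step 3: stack=$ S A  input=f h f $  — expand A → H f P
step 4: stack=$ S P f H  input=f h f $  — expand H → f h
step 5: stack=$ S P f h f  input=f h f $  — match f
step 6: stack=$ S P f h  input=h f $  — match h
step 7: stack=$ S P f  input=f $  — match f
step 8: stack=$ S P  input=$  — expand P → λ
step 9: stack=$ S  input=$  — expand S → P
step 10: stack=$ P  input=$  — expand P → λ
Accept reached after 10 steps.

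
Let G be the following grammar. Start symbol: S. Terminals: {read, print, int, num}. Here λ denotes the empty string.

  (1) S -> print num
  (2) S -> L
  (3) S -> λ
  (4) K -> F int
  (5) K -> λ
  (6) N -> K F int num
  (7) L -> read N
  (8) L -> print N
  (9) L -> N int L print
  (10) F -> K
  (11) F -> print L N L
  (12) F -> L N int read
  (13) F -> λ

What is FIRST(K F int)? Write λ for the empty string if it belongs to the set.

FIRST(S) = {λ, int, print, read}  (via L)
FIRST(K) = {λ, int, print, read}  (via F int)
FIRST(N) = {int, print, read}  (via K F int num)
FIRST(L) = {int, print, read}  (via N int L print)
FIRST(F) = {λ, int, print, read}  (via K, L N int read)
FIRST(K F int): take FIRST of each symbol in turn, carrying on past any symbol whose FIRST contains λ; result {int, print, read}.

{int, print, read}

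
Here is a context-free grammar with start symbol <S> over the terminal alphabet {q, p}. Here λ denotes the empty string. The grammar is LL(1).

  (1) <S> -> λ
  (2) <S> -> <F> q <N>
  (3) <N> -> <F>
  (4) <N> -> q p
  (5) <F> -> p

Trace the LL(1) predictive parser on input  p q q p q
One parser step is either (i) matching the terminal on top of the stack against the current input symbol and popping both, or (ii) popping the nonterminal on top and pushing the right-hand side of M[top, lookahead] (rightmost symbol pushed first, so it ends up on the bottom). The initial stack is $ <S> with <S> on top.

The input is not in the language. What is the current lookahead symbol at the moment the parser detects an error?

q

     Stack        Input        Action
  1  $ <S>        p q q p q $  expand <S> -> <F> q <N>
  2  $ <N> q <F>  p q q p q $  expand <F> -> p
  3  $ <N> q p    p q q p q $  match p
  4  $ <N> q      q q p q $    match q
  5  $ <N>        q p q $      expand <N> -> q p
  6  $ p q        q p q $      match q
  7  $ p          p q $        match p
  8  $            q $          error: stack empty but input remains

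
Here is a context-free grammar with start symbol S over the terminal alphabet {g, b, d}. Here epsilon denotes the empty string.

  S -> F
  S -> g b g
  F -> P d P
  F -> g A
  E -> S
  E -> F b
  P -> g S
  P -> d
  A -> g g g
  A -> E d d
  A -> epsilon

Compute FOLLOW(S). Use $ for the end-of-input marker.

{$, b, d}

FIRST(P): from P->g S we get {g}; from P->d we get {d}. So FIRST(P) = {d, g}.
FIRST(F): from F->P d P we get {d, g}; from F->g A we get {g}. So FIRST(F) = {d, g}.
FIRST(S): from S->F we get {d, g}; from S->g b g we get {g}. So FIRST(S) = {d, g}.
FIRST(E): from E->S we get {d, g}; from E->F b we get {d, g}. So FIRST(E) = {d, g}.
FIRST(A): from A->g g g we get {g}; from A->E d d we get {d, g}; from A->epsilon we get {epsilon}. So FIRST(A) = {epsilon, d, g}.
FOLLOW(S) includes $ since S is the start symbol.
FOLLOW(E): in A->E d d, E is followed by d d with FIRST {d}. Thus FOLLOW(E) = {d}.
FOLLOW(S): in E->S, the suffix after S is empty, so FOLLOW(S) ⊇ FOLLOW(E) = {d}; in P->g S, the suffix after S is empty, so FOLLOW(S) ⊇ FOLLOW(P) = {$, b, d}. Thus FOLLOW(S) = {$, b, d}.
FOLLOW(F): in S->F, the suffix after F is empty, so FOLLOW(F) ⊇ FOLLOW(S) = {$, b, d}; in E->F b, F is followed by b with FIRST {b}. Thus FOLLOW(F) = {$, b, d}.
FOLLOW(P): in F->P d P (occurrence 1), P is followed by d P with FIRST {d}; in F->P d P (occurrence 2), the suffix after P is empty, so FOLLOW(P) ⊇ FOLLOW(F) = {$, b, d}. Thus FOLLOW(P) = {$, b, d}.
FOLLOW(A): in F->g A, the suffix after A is empty, so FOLLOW(A) ⊇ FOLLOW(F) = {$, b, d}. Thus FOLLOW(A) = {$, b, d}.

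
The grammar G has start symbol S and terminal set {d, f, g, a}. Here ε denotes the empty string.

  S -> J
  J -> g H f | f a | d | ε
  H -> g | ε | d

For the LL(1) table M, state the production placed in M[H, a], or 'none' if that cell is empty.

none

FIRST(J): from J->g H f we get {g}; from J->f a we get {f}; from J->d we get {d}; from J->ε we get {ε}. So FIRST(J) = {ε, d, f, g}.
FIRST(H): from H->g we get {g}; from H->ε we get {ε}; from H->d we get {d}. So FIRST(H) = {ε, d, g}.
FIRST(S): from S->J we get {ε, d, f, g}. So FIRST(S) = {ε, d, f, g}.
FOLLOW(S) includes $ since S is the start symbol.
FOLLOW(H): in J->g H f, H is followed by f with FIRST {f}. Thus FOLLOW(H) = {f}.
For H -> g: FIRST(g) = {g}, so it goes in M[H, t] for t ∈ {g}.
For H -> ε: FIRST(ε) = {ε}, so it goes in M[H, t] for t ∈ {}; since ε ∈ FIRST, also for every t ∈ FOLLOW(H) = {f}.
For H -> d: FIRST(d) = {d}, so it goes in M[H, t] for t ∈ {d}.
None of these place a production in M[H, a].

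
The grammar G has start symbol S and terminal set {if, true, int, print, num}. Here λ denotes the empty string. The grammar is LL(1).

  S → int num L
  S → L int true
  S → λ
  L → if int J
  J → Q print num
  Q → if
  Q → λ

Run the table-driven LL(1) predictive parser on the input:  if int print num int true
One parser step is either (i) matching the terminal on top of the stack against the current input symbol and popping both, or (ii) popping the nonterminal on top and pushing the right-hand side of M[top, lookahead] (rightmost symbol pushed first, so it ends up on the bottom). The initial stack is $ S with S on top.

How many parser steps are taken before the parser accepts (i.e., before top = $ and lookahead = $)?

10

step 1: stack=$ S  input=if int print num int true $  — expand S → L int true
step 2: stack=$ true int L  input=if int print num int true $  — expand L → if int J
step 3: stack=$ true int J int if  input=if int print num int true $  — match if
step 4: stack=$ true int J int  input=int print num int true $  — match int
step 5: stack=$ true int J  input=print num int true $  — expand J → Q print num
step 6: stack=$ true int num print Q  input=print num int true $  — expand Q → λ
step 7: stack=$ true int num print  input=print num int true $  — match print
step 8: stack=$ true int num  input=num int true $  — match num
step 9: stack=$ true int  input=int true $  — match int
step 10: stack=$ true  input=true $  — match true
Accept reached after 10 steps.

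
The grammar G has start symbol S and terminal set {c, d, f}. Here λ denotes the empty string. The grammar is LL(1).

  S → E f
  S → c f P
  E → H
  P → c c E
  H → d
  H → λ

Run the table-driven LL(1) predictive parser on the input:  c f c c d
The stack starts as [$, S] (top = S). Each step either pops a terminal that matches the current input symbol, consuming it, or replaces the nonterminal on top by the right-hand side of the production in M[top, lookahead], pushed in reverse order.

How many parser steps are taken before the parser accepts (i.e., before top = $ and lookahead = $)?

step 1: stack=$ S  input=c f c c d $  — expand S → c f P
step 2: stack=$ P f c  input=c f c c d $  — match c
step 3: stack=$ P f  input=f c c d $  — match f
step 4: stack=$ P  input=c c d $  — expand P → c c E
step 5: stack=$ E c c  input=c c d $  — match c
step 6: stack=$ E c  input=c d $  — match c
step 7: stack=$ E  input=d $  — expand E → H
step 8: stack=$ H  input=d $  — expand H → d
step 9: stack=$ d  input=d $  — match d
Accept reached after 9 steps.

9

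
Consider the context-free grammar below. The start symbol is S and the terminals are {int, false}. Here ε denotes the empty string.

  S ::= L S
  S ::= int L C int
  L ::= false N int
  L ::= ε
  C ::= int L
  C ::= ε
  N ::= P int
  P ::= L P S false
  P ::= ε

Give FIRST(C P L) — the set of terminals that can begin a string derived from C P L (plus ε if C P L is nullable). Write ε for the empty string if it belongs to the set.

FIRST(L) = {ε, false}
FIRST(C) = {ε, int}
FIRST(S) = {false, int}  (via L S)
FIRST(P) = {ε, false, int}  (via L P S false)
FIRST(N) = {false, int}  (via P int)
FIRST(C P L): take FIRST of each symbol in turn, carrying on past any symbol whose FIRST contains ε; result {ε, false, int}.

{ε, false, int}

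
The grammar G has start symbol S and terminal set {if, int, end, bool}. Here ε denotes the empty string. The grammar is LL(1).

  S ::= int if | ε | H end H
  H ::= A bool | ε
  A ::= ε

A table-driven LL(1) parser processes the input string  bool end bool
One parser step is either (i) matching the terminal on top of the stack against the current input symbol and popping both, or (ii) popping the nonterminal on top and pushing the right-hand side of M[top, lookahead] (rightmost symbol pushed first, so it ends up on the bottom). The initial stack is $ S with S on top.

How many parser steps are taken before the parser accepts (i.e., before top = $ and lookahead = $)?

8

     Stack           Input            Action
  1  $ S             bool end bool $  expand S ::= H end H
  2  $ H end H       bool end bool $  expand H ::= A bool
  3  $ H end bool A  bool end bool $  expand A ::= ε
  4  $ H end bool    bool end bool $  match bool
  5  $ H end         end bool $       match end
  6  $ H             bool $           expand H ::= A bool
  7  $ bool A        bool $           expand A ::= ε
  8  $ bool          bool $           match bool
Accept reached after 8 steps.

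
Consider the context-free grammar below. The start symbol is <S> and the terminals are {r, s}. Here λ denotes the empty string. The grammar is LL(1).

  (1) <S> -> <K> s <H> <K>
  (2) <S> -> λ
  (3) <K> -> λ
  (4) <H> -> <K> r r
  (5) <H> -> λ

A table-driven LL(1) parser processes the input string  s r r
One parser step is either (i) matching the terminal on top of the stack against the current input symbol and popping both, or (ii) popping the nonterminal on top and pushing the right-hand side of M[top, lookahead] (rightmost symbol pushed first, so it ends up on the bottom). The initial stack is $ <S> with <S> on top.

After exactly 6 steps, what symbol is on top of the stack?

     Stack            Input    Action
  1  $ <S>            s r r $  expand <S> -> <K> s <H> <K>
  2  $ <K> <H> s <K>  s r r $  expand <K> -> λ
  3  $ <K> <H> s      s r r $  match s
  4  $ <K> <H>        r r $    expand <H> -> <K> r r
  5  $ <K> r r <K>    r r $    expand <K> -> λ
  6  $ <K> r r        r r $    match r
Stack after step 6: $ <K> r (top = r).

r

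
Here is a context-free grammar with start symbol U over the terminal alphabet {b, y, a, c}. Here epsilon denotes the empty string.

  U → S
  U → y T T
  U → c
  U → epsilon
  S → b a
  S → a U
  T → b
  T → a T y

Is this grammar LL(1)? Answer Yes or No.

Yes

FIRST(U) = {epsilon, a, b, c, y}
FIRST(S) = {a, b}
FIRST(T) = {a, b}
FOLLOW(U) = {$}
FOLLOW(S) = {$}
FOLLOW(T) = {$, a, b, y}
Each cell of M receives at most one production.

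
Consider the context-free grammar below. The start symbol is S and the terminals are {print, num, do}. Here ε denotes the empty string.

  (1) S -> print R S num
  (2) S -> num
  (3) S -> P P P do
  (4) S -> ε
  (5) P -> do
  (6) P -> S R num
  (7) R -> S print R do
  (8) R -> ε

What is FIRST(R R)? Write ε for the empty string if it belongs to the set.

FIRST(S): from S->print R S num we get {print}; from S->num we get {num}; from S->P P P do we get {do, num, print}; from S->ε we get {ε}. So FIRST(S) = {ε, do, num, print}.
FIRST(R): from R->S print R do we get {do, num, print}; from R->ε we get {ε}. So FIRST(R) = {ε, do, num, print}.
FIRST(P): from P->do we get {do}; from P->S R num we get {do, num, print}. So FIRST(P) = {do, num, print}.
FIRST(R R): take FIRST of each symbol in turn, carrying on past any symbol whose FIRST contains ε; result {ε, do, num, print}.

{ε, do, num, print}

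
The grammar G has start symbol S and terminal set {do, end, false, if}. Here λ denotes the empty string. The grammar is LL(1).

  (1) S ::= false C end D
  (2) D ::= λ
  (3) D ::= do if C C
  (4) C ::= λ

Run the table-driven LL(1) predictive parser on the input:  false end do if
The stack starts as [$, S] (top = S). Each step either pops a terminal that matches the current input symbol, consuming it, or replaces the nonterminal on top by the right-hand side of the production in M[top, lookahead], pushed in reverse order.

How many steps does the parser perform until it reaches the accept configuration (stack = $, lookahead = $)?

step 1: stack=$ S  input=false end do if $  — expand S ::= false C end D
step 2: stack=$ D end C false  input=false end do if $  — match false
step 3: stack=$ D end C  input=end do if $  — expand C ::= λ
step 4: stack=$ D end  input=end do if $  — match end
step 5: stack=$ D  input=do if $  — expand D ::= do if C C
step 6: stack=$ C C if do  input=do if $  — match do
step 7: stack=$ C C if  input=if $  — match if
step 8: stack=$ C C  input=$  — expand C ::= λ
step 9: stack=$ C  input=$  — expand C ::= λ
Accept reached after 9 steps.

9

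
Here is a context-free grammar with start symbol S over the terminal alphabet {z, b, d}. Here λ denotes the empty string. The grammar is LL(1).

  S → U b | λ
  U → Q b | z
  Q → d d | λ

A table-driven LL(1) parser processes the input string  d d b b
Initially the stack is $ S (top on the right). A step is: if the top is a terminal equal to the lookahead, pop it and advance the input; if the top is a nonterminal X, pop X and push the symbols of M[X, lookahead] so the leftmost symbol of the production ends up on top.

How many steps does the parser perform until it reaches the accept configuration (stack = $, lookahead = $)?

7

step 1: stack=$ S  input=d d b b $  — expand S → U b
step 2: stack=$ b U  input=d d b b $  — expand U → Q b
step 3: stack=$ b b Q  input=d d b b $  — expand Q → d d
step 4: stack=$ b b d d  input=d d b b $  — match d
step 5: stack=$ b b d  input=d b b $  — match d
step 6: stack=$ b b  input=b b $  — match b
step 7: stack=$ b  input=b $  — match b
Accept reached after 7 steps.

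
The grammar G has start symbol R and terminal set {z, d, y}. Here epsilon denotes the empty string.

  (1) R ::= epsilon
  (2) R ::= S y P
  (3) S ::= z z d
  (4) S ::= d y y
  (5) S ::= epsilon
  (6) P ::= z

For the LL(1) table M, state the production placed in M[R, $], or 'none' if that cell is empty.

R ::= epsilon

FIRST(S) = {epsilon, d, z}
FIRST(P) = {z}
FIRST(R) = {epsilon, d, y, z}  (via S y P)
FOLLOW(R) includes $ since R is the start symbol.
FOLLOW(R): R appears on no right-hand side. Thus FOLLOW(R) = {$}.
For R ::= epsilon: FIRST(epsilon) = {epsilon}, so it goes in M[R, t] for t ∈ {}; since epsilon ∈ FIRST, also for every t ∈ FOLLOW(R) = {$}.
For R ::= S y P: FIRST(S y P) = {d, y, z}, so it goes in M[R, t] for t ∈ {d, y, z}.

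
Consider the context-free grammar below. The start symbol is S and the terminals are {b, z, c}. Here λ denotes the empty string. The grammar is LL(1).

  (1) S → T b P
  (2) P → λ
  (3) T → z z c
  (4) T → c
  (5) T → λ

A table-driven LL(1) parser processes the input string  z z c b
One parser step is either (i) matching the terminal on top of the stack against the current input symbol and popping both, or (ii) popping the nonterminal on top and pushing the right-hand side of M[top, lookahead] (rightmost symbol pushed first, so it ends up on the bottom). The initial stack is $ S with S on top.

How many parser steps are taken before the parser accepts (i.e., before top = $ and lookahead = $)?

     Stack        Input      Action
  1  $ S          z z c b $  expand S → T b P
  2  $ P b T      z z c b $  expand T → z z c
  3  $ P b c z z  z z c b $  match z
  4  $ P b c z    z c b $    match z
  5  $ P b c      c b $      match c
  6  $ P b        b $        match b
  7  $ P          $          expand P → λ
Accept reached after 7 steps.

7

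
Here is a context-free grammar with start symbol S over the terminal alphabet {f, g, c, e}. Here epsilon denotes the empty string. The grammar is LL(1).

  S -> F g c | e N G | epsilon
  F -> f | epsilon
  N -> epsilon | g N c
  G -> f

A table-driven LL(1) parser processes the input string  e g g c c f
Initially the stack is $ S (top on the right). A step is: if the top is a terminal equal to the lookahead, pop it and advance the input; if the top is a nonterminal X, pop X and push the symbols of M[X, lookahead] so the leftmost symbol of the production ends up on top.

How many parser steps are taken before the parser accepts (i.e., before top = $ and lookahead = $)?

11

step 1: stack=$ S  input=e g g c c f $  — expand S -> e N G
step 2: stack=$ G N e  input=e g g c c f $  — match e
step 3: stack=$ G N  input=g g c c f $  — expand N -> g N c
step 4: stack=$ G c N g  input=g g c c f $  — match g
step 5: stack=$ G c N  input=g c c f $  — expand N -> g N c
step 6: stack=$ G c c N g  input=g c c f $  — match g
step 7: stack=$ G c c N  input=c c f $  — expand N -> epsilon
step 8: stack=$ G c c  input=c c f $  — match c
step 9: stack=$ G c  input=c f $  — match c
step 10: stack=$ G  input=f $  — expand G -> f
step 11: stack=$ f  input=f $  — match f
Accept reached after 11 steps.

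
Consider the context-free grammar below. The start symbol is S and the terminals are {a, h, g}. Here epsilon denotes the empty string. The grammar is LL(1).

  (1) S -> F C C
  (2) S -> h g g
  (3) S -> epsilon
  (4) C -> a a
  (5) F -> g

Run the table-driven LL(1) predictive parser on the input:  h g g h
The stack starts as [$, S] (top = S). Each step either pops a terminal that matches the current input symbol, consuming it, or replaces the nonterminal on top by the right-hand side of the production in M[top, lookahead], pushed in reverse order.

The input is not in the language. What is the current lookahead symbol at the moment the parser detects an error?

step 1: stack=$ S  input=h g g h $  — expand S -> h g g
step 2: stack=$ g g h  input=h g g h $  — match h
step 3: stack=$ g g  input=g g h $  — match g
step 4: stack=$ g  input=g h $  — match g
step 5: stack=$  input=h $  — error: stack empty but input remains

h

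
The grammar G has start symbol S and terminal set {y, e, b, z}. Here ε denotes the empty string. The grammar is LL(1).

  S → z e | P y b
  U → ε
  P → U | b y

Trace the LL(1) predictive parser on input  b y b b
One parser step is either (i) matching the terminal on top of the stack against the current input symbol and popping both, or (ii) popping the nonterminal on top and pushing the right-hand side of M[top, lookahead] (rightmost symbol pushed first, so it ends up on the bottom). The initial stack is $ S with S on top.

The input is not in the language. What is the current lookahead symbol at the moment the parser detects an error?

b

step 1: stack=$ S  input=b y b b $  — expand S → P y b
step 2: stack=$ b y P  input=b y b b $  — expand P → b y
step 3: stack=$ b y y b  input=b y b b $  — match b
step 4: stack=$ b y y  input=y b b $  — match y
step 5: stack=$ b y  input=b b $  — error: top is terminal y but lookahead is b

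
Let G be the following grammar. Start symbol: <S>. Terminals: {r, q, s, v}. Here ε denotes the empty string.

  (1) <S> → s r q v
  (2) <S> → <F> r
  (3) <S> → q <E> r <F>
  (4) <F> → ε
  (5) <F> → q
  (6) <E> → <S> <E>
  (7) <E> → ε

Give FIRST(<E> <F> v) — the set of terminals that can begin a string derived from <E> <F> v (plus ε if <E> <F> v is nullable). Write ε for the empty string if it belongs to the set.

{q, r, s, v}

FIRST(<F>): from <F>→ε we get {ε}; from <F>→q we get {q}. So FIRST(<F>) = {ε, q}.
FIRST(<S>): from <S>→s r q v we get {s}; from <S>→<F> r we get {q, r}; from <S>→q <E> r <F> we get {q}. So FIRST(<S>) = {q, r, s}.
FIRST(<E>): from <E>→<S> <E> we get {q, r, s}; from <E>→ε we get {ε}. So FIRST(<E>) = {ε, q, r, s}.
FIRST(<E> <F> v): take FIRST of each symbol in turn, carrying on past any symbol whose FIRST contains ε; result {q, r, s, v}.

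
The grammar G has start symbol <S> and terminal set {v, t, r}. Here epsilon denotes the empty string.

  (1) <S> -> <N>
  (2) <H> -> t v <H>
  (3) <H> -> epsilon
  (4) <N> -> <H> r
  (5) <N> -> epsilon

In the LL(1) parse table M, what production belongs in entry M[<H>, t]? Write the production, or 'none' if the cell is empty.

<H> -> t v <H>

FIRST(<H>): from <H>->t v <H> we get {t}; from <H>->epsilon we get {epsilon}. So FIRST(<H>) = {epsilon, t}.
FIRST(<N>): from <N>-><H> r we get {r, t}; from <N>->epsilon we get {epsilon}. So FIRST(<N>) = {epsilon, r, t}.
FIRST(<S>): from <S>-><N> we get {epsilon, r, t}. So FIRST(<S>) = {epsilon, r, t}.
FOLLOW(<S>) includes $ since <S> is the start symbol.
FOLLOW(<H>): in <H>->t v <H>, the suffix after <H> is empty (adds nothing new); in <N>-><H> r, <H> is followed by r with FIRST {r}. Thus FOLLOW(<H>) = {r}.
For <H> -> t v <H>: FIRST(t v <H>) = {t}, so it goes in M[<H>, t] for t ∈ {t}.
For <H> -> epsilon: FIRST(epsilon) = {epsilon}, so it goes in M[<H>, t] for t ∈ {}; since epsilon ∈ FIRST, also for every t ∈ FOLLOW(<H>) = {r}.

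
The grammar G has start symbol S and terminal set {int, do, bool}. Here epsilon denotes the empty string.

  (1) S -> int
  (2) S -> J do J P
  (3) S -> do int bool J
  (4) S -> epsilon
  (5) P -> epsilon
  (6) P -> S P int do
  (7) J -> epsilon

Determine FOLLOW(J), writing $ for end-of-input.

FIRST(J): from J->epsilon we get {epsilon}. So FIRST(J) = {epsilon}.
FIRST(S): from S->int we get {int}; from S->J do J P we get {do}; from S->do int bool J we get {do}; from S->epsilon we get {epsilon}. So FIRST(S) = {epsilon, do, int}.
FIRST(P): from P->epsilon we get {epsilon}; from P->S P int do we get {do, int}. So FIRST(P) = {epsilon, do, int}.
FOLLOW(S) includes $ since S is the start symbol.
FOLLOW(S): in P->S P int do, S is followed by P int do with FIRST {do, int}. Thus FOLLOW(S) = {$, do, int}.
FOLLOW(P): in S->J do J P, the suffix after P is empty, so FOLLOW(P) ⊇ FOLLOW(S) = {$, do, int}; in P->S P int do, P is followed by int do with FIRST {int}. Thus FOLLOW(P) = {$, do, int}.
FOLLOW(J): in S->J do J P (occurrence 1), J is followed by do J P with FIRST {do}; in S->J do J P (occurrence 2), J is followed by P with FIRST {epsilon, do, int}; in S->J do J P (occurrence 2), the suffix after J is nullable, so FOLLOW(J) ⊇ FOLLOW(S) = {$, do, int}; in S->do int bool J, the suffix after J is empty, so FOLLOW(J) ⊇ FOLLOW(S) = {$, do, int}. Thus FOLLOW(J) = {$, do, int}.

{$, do, int}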